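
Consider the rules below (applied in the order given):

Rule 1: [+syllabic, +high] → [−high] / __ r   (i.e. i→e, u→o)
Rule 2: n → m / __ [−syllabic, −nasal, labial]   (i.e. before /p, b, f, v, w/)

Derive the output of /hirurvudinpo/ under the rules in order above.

Rule 1 (pre-rhotic lowering): /i/ is a high vowel immediately before /r/, so it lowers to [e]. /u/ is a high vowel immediately before /r/, so it lowers to [o]. /hirurvudinpo/ → herorvudinpo.
Rule 2 (nasal place assimilation): /n/ precedes the labial consonant /p/, so it assimilates in place to [m]. /herorvudinpo/ → herorvudimpo.

herorvudimpo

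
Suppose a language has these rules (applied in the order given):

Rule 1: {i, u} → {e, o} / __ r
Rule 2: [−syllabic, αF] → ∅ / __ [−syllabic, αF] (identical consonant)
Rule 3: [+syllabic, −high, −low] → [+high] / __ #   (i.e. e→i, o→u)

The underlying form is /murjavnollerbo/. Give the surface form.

Rule 1 (pre-rhotic lowering): /u/ is a high vowel immediately before /r/, so it lowers to [o]. /murjavnollerbo/ → morjavnollerbo.
Rule 2 (degemination): /ll/ is a geminate; the first /l/ deletes. /morjavnollerbo/ → morjavnolerbo.
Rule 3 (final vowel raising): /o/ is a mid vowel in word-final position, so it raises to [u]. /morjavnolerbo/ → morjavnolerbu.

morjavnolerbu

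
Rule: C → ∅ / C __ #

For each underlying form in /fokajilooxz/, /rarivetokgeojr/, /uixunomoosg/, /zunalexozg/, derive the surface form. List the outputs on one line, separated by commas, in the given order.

/fokajilooxz/: /z/ is the second consonant of a word-final cluster /xz/, so it deletes. → [fokajiloox].
/rarivetokgeojr/: /r/ is the second consonant of a word-final cluster /jr/, so it deletes. → [rarivetokgeoj].
/uixunomoosg/: /g/ is the second consonant of a word-final cluster /sg/, so it deletes. → [uixunomoos].
/zunalexozg/: /g/ is the second consonant of a word-final cluster /zg/, so it deletes. → [zunalexoz].

fokajiloox, rarivetokgeoj, uixunomoos, zunalexoz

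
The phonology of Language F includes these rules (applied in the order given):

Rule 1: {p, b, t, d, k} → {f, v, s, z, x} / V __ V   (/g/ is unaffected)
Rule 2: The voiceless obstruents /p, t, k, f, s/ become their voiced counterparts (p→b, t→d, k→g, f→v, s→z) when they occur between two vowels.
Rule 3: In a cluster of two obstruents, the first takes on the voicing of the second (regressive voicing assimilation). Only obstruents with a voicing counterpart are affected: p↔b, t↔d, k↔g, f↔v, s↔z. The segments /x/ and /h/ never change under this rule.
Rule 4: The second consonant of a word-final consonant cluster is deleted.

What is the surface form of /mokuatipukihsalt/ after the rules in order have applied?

moxuazivuxihsal

Rule 1 (intervocalic spirantization): /k/ is a stop between vowels /o/ and /u/, so it spirantizes to the fricative [x]. /t/ is a stop between vowels /a/ and /i/, so it spirantizes to the fricative [s]. /p/ is a stop between vowels /i/ and /u/, so it spirantizes to the fricative [f]. /k/ is a stop between vowels /u/ and /i/, so it spirantizes to the fricative [x]. /mokuatipukihsalt/ → moxuasifuxihsalt.
Rule 2 (intervocalic voicing): /s/ is a voiceless obstruent between vowels /a/ and /i/, so it voices to [z]. /f/ is a voiceless obstruent between vowels /i/ and /u/, so it voices to [v]. /moxuasifuxihsalt/ → moxuazivuxihsalt.
Rule 3 (regressive voicing assimilation): no segment meets the environment; /moxuazivuxihsalt/ is unchanged.
Rule 4 (final cluster simplification): /t/ is the second consonant of a word-final cluster /lt/, so it deletes. /moxuazivuxihsalt/ → moxuazivuxihsal.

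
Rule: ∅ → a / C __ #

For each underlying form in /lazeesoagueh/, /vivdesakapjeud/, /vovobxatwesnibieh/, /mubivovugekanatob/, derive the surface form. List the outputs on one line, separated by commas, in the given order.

lazeesoagueha, vivdesakapjeuda, vovobxatwesnibieha, mubivovugekanatoba

/lazeesoagueh/: the form ends in the consonant /h/, so [a] is inserted word-finally. → [lazeesoagueha].
/vivdesakapjeud/: the form ends in the consonant /d/, so [a] is inserted word-finally. → [vivdesakapjeuda].
/vovobxatwesnibieh/: the form ends in the consonant /h/, so [a] is inserted word-finally. → [vovobxatwesnibieha].
/mubivovugekanatob/: the form ends in the consonant /b/, so [a] is inserted word-finally. → [mubivovugekanatoba].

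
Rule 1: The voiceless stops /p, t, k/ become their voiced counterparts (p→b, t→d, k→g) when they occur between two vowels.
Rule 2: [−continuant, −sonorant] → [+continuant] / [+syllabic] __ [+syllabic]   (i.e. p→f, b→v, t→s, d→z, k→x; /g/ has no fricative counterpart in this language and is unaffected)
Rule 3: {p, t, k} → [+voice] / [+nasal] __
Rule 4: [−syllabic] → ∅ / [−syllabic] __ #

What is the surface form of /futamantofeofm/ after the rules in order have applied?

fuzamandofeof

Rule 1 (intervocalic voicing): /t/ is a voiceless stop between vowels /u/ and /a/, so it voices to [d]. /futamantofeofm/ → fudamantofeofm.
Rule 2 (intervocalic spirantization): /d/ is a stop between vowels /u/ and /a/, so it spirantizes to the fricative [z]. /fudamantofeofm/ → fuzamantofeofm.
Rule 3 (post-nasal voicing): /t/ is a voiceless stop immediately after the nasal /n/, so it voices to [d]. /fuzamantofeofm/ → fuzamandofeofm.
Rule 4 (final cluster simplification): /m/ is the second consonant of a word-final cluster /fm/, so it deletes. /fuzamandofeofm/ → fuzamandofeof.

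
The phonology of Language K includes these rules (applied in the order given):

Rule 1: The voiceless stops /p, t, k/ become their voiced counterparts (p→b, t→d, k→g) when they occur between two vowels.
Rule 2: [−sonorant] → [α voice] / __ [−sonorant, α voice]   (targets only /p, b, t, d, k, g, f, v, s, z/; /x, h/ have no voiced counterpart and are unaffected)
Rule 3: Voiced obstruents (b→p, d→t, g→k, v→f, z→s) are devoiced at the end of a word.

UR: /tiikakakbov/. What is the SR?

tiigagagbof

Rule 1 (intervocalic voicing): /k/ is a voiceless stop between vowels /i/ and /a/, so it voices to [g]. /k/ is a voiceless stop between vowels /a/ and /a/, so it voices to [g]. /tiikakakbov/ → tiigagakbov.
Rule 2 (regressive voicing assimilation): /k/ precedes the voiced obstruent /b/, so it voices to [g] by assimilation. /tiigagakbov/ → tiigagagbov.
Rule 3 (final devoicing): /v/ is a voiced obstruent in word-final position, so it devoices to [f]. /tiigagagbov/ → tiigagagbof.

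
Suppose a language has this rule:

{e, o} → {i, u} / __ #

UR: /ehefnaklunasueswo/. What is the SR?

ehefnaklunasueswu

Scanning /ehefnaklunasueswo/: /e/ at position 1 is not in the conditioning environment; /e/ at position 3 is not in the conditioning environment; /e/ at position 14 is not in the conditioning environment; /o/ is a mid vowel in word-final position, so it raises to [u].
Result: [ehefnaklunasueswu].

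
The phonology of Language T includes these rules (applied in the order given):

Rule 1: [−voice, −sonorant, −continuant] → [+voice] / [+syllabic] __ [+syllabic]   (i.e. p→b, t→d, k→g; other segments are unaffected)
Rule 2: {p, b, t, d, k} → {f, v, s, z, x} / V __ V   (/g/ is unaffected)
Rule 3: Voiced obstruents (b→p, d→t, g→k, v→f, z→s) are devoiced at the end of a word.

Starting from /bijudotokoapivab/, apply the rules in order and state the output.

bijuzozogoavivap

Rule 1 (intervocalic voicing): /t/ is a voiceless stop between vowels /o/ and /o/, so it voices to [d]. /k/ is a voiceless stop between vowels /o/ and /o/, so it voices to [g]. /p/ is a voiceless stop between vowels /a/ and /i/, so it voices to [b]. /bijudotokoapivab/ → bijudodogoabivab.
Rule 2 (intervocalic spirantization): /d/ is a stop between vowels /u/ and /o/, so it spirantizes to the fricative [z]. /d/ is a stop between vowels /o/ and /o/, so it spirantizes to the fricative [z]. /b/ is a stop between vowels /a/ and /i/, so it spirantizes to the fricative [v]. /bijudodogoabivab/ → bijuzozogoavivab.
Rule 3 (final devoicing): /b/ is a voiced obstruent in word-final position, so it devoices to [p]. /bijuzozogoavivab/ → bijuzozogoavivap.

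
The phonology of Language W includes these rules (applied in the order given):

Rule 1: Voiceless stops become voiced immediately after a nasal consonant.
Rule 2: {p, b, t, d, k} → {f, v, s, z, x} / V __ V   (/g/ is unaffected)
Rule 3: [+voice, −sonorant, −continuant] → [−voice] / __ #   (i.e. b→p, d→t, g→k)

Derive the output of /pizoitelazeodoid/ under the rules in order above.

Rule 1 (post-nasal voicing): no segment meets the environment; /pizoitelazeodoid/ is unchanged.
Rule 2 (intervocalic spirantization): /t/ is a stop between vowels /i/ and /e/, so it spirantizes to the fricative [s]. /d/ is a stop between vowels /o/ and /o/, so it spirantizes to the fricative [z]. /pizoitelazeodoid/ → pizoiselazeozoid.
Rule 3 (final devoicing): /d/ is a voiced stop in word-final position, so it devoices to [t]. /pizoiselazeozoid/ → pizoiselazeozoit.

pizoiselazeozoit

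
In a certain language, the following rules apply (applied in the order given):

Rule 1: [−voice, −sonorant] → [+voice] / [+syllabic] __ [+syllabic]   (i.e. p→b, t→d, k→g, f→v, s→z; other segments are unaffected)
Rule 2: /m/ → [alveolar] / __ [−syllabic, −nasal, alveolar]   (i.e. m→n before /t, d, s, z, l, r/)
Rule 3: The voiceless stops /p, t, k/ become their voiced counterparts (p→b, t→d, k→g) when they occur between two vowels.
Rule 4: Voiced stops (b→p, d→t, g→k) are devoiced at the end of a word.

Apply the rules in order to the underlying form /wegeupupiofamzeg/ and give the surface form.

wegeububiovanzek

Rule 1 (intervocalic voicing): /p/ is a voiceless obstruent between vowels /u/ and /u/, so it voices to [b]. /p/ is a voiceless obstruent between vowels /u/ and /i/, so it voices to [b]. /f/ is a voiceless obstruent between vowels /o/ and /a/, so it voices to [v]. /wegeupupiofamzeg/ → wegeububiovamzeg.
Rule 2 (nasal place assimilation): /m/ precedes the alveolar consonant /z/, so it assimilates in place to [n]. /wegeububiovamzeg/ → wegeububiovanzeg.
Rule 3 (intervocalic voicing): no segment meets the environment; /wegeububiovanzeg/ is unchanged.
Rule 4 (final devoicing): /g/ is a voiced stop in word-final position, so it devoices to [k]. /wegeububiovanzeg/ → wegeububiovanzek.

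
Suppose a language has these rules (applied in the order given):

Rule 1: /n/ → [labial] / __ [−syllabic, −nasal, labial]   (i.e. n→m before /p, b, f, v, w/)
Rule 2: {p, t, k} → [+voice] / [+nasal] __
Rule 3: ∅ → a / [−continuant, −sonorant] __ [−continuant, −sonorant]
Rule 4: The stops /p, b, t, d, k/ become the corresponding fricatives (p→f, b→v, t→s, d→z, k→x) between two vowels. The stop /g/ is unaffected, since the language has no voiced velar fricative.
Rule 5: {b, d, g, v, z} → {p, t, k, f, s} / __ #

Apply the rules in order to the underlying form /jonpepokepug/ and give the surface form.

jombefoxefuk

Rule 1 (nasal place assimilation): /n/ precedes the labial consonant /p/, so it assimilates in place to [m]. /jonpepokepug/ → jompepokepug.
Rule 2 (post-nasal voicing): /p/ is a voiceless stop immediately after the nasal /m/, so it voices to [b]. /jompepokepug/ → jombepokepug.
Rule 3 (stop-cluster a-epenthesis): no segment meets the environment; /jombepokepug/ is unchanged.
Rule 4 (intervocalic spirantization): /p/ is a stop between vowels /e/ and /o/, so it spirantizes to the fricative [f]. /k/ is a stop between vowels /o/ and /e/, so it spirantizes to the fricative [x]. /p/ is a stop between vowels /e/ and /u/, so it spirantizes to the fricative [f]. /jombepokepug/ → jombefoxefug.
Rule 5 (final devoicing): /g/ is a voiced obstruent in word-final position, so it devoices to [k]. /jombefoxefug/ → jombefoxefuk.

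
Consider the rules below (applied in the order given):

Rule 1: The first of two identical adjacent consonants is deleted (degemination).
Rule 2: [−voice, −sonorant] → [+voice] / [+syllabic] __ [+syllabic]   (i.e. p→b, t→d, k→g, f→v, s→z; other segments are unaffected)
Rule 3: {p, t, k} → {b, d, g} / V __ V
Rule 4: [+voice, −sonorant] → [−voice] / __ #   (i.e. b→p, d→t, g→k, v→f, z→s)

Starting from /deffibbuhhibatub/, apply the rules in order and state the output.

Rule 1 (degemination): /ff/ is a geminate; the first /f/ deletes. /bb/ is a geminate; the first /b/ deletes. /hh/ is a geminate; the first /h/ deletes. /deffibbuhhibatub/ → defibuhibatub.
Rule 2 (intervocalic voicing): /f/ is a voiceless obstruent between vowels /e/ and /i/, so it voices to [v]. /t/ is a voiceless obstruent between vowels /a/ and /u/, so it voices to [d]. /defibuhibatub/ → devibuhibadub.
Rule 3 (intervocalic voicing): no segment meets the environment; /devibuhibadub/ is unchanged.
Rule 4 (final devoicing): /b/ is a voiced obstruent in word-final position, so it devoices to [p]. /devibuhibadub/ → devibuhibadup.

devibuhibadup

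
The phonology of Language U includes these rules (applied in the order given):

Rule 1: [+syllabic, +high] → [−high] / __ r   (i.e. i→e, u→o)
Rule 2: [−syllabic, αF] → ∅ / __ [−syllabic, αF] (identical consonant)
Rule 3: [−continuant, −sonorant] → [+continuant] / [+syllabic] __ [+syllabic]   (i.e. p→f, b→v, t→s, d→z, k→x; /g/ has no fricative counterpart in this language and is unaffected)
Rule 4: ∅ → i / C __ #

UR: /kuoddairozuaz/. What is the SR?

kuozaerozuazi

Rule 1 (pre-rhotic lowering): /i/ is a high vowel immediately before /r/, so it lowers to [e]. /kuoddairozuaz/ → kuoddaerozuaz.
Rule 2 (degemination): /dd/ is a geminate; the first /d/ deletes. /kuoddaerozuaz/ → kuodaerozuaz.
Rule 3 (intervocalic spirantization): /d/ is a stop between vowels /o/ and /a/, so it spirantizes to the fricative [z]. /kuodaerozuaz/ → kuozaerozuaz.
Rule 4 (final i-epenthesis): the form ends in the consonant /z/, so [i] is inserted word-finally. /kuozaerozuaz/ → kuozaerozuazi.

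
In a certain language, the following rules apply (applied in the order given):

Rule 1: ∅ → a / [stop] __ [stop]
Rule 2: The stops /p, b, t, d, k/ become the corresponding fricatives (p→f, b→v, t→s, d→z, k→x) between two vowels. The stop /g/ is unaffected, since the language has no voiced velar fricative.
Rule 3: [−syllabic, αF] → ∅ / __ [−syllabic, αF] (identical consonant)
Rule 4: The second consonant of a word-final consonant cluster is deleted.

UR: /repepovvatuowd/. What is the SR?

Rule 1 (stop-cluster a-epenthesis): no segment meets the environment; /repepovvatuowd/ is unchanged.
Rule 2 (intervocalic spirantization): /p/ is a stop between vowels /e/ and /e/, so it spirantizes to the fricative [f]. /p/ is a stop between vowels /e/ and /o/, so it spirantizes to the fricative [f]. /t/ is a stop between vowels /a/ and /u/, so it spirantizes to the fricative [s]. /repepovvatuowd/ → refefovvasuowd.
Rule 3 (degemination): /vv/ is a geminate; the first /v/ deletes. /refefovvasuowd/ → refefovasuowd.
Rule 4 (final cluster simplification): /d/ is the second consonant of a word-final cluster /wd/, so it deletes. /refefovasuowd/ → refefovasuow.

refefovasuow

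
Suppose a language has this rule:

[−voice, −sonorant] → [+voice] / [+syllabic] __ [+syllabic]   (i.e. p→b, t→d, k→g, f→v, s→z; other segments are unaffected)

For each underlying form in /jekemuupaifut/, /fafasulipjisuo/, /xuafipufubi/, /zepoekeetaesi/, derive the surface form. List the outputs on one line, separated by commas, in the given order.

jegemuubaivut, favazulipjizuo, xuavibuvubi, zeboegeedaezi

/jekemuupaifut/: /k/ is a voiceless obstruent between vowels /e/ and /e/, so it voices to [g]. /p/ is a voiceless obstruent between vowels /u/ and /a/, so it voices to [b]. /f/ is a voiceless obstruent between vowels /i/ and /u/, so it voices to [v]. → [jegemuubaivut].
/fafasulipjisuo/: /f/ is a voiceless obstruent between vowels /a/ and /a/, so it voices to [v]. /s/ is a voiceless obstruent between vowels /a/ and /u/, so it voices to [z]. /s/ is a voiceless obstruent between vowels /i/ and /u/, so it voices to [z]. → [favazulipjizuo].
/xuafipufubi/: /f/ is a voiceless obstruent between vowels /a/ and /i/, so it voices to [v]. /p/ is a voiceless obstruent between vowels /i/ and /u/, so it voices to [b]. /f/ is a voiceless obstruent between vowels /u/ and /u/, so it voices to [v]. → [xuavibuvubi].
/zepoekeetaesi/: /p/ is a voiceless obstruent between vowels /e/ and /o/, so it voices to [b]. /k/ is a voiceless obstruent between vowels /e/ and /e/, so it voices to [g]. /t/ is a voiceless obstruent between vowels /e/ and /a/, so it voices to [d]. /s/ is a voiceless obstruent between vowels /e/ and /i/, so it voices to [z]. → [zeboegeedaezi].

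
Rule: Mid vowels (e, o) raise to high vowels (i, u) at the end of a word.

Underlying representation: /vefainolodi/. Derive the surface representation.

vefainolodi

No segment of /vefainolodi/ meets the structural description of the rule, so the form surfaces unchanged.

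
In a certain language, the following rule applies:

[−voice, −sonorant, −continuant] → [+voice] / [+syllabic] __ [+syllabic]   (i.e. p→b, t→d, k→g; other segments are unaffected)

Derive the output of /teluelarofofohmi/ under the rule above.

teluelarofofohmi

No segment of /teluelarofofohmi/ meets the structural description of the rule, so the form surfaces unchanged.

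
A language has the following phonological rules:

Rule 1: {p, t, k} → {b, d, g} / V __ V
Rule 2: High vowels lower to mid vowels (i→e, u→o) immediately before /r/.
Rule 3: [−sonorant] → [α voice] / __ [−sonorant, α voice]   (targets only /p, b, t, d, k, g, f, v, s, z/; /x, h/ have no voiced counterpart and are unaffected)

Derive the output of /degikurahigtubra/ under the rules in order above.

Rule 1 (intervocalic voicing): /k/ is a voiceless stop between vowels /i/ and /u/, so it voices to [g]. /degikurahigtubra/ → degigurahigtubra.
Rule 2 (pre-rhotic lowering): /u/ is a high vowel immediately before /r/, so it lowers to [o]. /degigurahigtubra/ → degigorahigtubra.
Rule 3 (regressive voicing assimilation): /g/ precedes the voiceless obstruent /t/, so it devoices to [k] by assimilation. /degigorahigtubra/ → degigorahiktubra.

degigorahiktubra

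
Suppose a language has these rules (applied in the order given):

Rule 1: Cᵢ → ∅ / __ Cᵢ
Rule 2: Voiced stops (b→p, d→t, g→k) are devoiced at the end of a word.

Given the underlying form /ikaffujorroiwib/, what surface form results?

Rule 1 (degemination): /ff/ is a geminate; the first /f/ deletes. /rr/ is a geminate; the first /r/ deletes. /ikaffujorroiwib/ → ikafujoroiwib.
Rule 2 (final devoicing): /b/ is a voiced stop in word-final position, so it devoices to [p]. /ikafujoroiwib/ → ikafujoroiwip.

ikafujoroiwip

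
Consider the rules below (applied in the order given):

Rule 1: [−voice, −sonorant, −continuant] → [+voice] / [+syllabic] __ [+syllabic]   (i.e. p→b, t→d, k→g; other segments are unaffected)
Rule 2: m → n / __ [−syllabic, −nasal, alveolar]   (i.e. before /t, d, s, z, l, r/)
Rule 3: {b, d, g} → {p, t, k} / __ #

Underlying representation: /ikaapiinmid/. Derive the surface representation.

Rule 1 (intervocalic voicing): /k/ is a voiceless stop between vowels /i/ and /a/, so it voices to [g]. /p/ is a voiceless stop between vowels /a/ and /i/, so it voices to [b]. /ikaapiinmid/ → igaabiinmid.
Rule 2 (nasal place assimilation): no segment meets the environment; /igaabiinmid/ is unchanged.
Rule 3 (final devoicing): /d/ is a voiced stop in word-final position, so it devoices to [t]. /igaabiinmid/ → igaabiinmit.

igaabiinmit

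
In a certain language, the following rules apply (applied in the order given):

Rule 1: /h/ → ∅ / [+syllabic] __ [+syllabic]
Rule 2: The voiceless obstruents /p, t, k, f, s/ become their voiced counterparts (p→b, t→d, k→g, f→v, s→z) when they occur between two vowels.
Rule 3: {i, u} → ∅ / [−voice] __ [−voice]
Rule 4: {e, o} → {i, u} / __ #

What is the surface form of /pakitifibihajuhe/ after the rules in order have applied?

pagidivibiajui

Rule 1 (intervocalic h-deletion): /h/ occurs between vowels /i/ and /a/, so it deletes. /h/ occurs between vowels /u/ and /e/, so it deletes. /pakitifibihajuhe/ → pakitifibiajue.
Rule 2 (intervocalic voicing): /k/ is a voiceless obstruent between vowels /a/ and /i/, so it voices to [g]. /t/ is a voiceless obstruent between vowels /i/ and /i/, so it voices to [d]. /f/ is a voiceless obstruent between vowels /i/ and /i/, so it voices to [v]. /pakitifibiajue/ → pagidivibiajue.
Rule 3 (high vowel syncope): no segment meets the environment; /pagidivibiajue/ is unchanged.
Rule 4 (final vowel raising): /e/ is a mid vowel in word-final position, so it raises to [i]. /pagidivibiajue/ → pagidivibiajui.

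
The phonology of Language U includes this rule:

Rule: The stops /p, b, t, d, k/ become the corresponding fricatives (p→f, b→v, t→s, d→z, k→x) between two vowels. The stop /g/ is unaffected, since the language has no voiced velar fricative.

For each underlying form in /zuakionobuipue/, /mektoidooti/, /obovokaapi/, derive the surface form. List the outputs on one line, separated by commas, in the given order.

/zuakionobuipue/: /k/ is a stop between vowels /a/ and /i/, so it spirantizes to the fricative [x]. /b/ is a stop between vowels /o/ and /u/, so it spirantizes to the fricative [v]. /p/ is a stop between vowels /i/ and /u/, so it spirantizes to the fricative [f]. → [zuaxionovuifue].
/mektoidooti/: /d/ is a stop between vowels /i/ and /o/, so it spirantizes to the fricative [z]. /t/ is a stop between vowels /o/ and /i/, so it spirantizes to the fricative [s]. → [mektoizoosi].
/obovokaapi/: /b/ is a stop between vowels /o/ and /o/, so it spirantizes to the fricative [v]. /k/ is a stop between vowels /o/ and /a/, so it spirantizes to the fricative [x]. /p/ is a stop between vowels /a/ and /i/, so it spirantizes to the fricative [f]. → [ovovoxaafi].

zuaxionovuifue, mektoizoosi, ovovoxaafi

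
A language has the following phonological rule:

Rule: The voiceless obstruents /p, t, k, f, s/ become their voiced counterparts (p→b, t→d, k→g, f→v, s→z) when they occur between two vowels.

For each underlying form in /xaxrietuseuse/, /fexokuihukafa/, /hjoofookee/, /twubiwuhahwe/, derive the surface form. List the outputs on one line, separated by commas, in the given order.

/xaxrietuseuse/: /t/ is a voiceless obstruent between vowels /e/ and /u/, so it voices to [d]. /s/ is a voiceless obstruent between vowels /u/ and /e/, so it voices to [z]. /s/ is a voiceless obstruent between vowels /u/ and /e/, so it voices to [z]. → [xaxrieduzeuze].
/fexokuihukafa/: /k/ is a voiceless obstruent between vowels /o/ and /u/, so it voices to [g]. /k/ is a voiceless obstruent between vowels /u/ and /a/, so it voices to [g]. /f/ is a voiceless obstruent between vowels /a/ and /a/, so it voices to [v]. → [fexoguihugava].
/hjoofookee/: /f/ is a voiceless obstruent between vowels /o/ and /o/, so it voices to [v]. /k/ is a voiceless obstruent between vowels /o/ and /e/, so it voices to [g]. → [hjoovoogee].
/twubiwuhahwe/: the rule's environment is not met; surfaces unchanged as [twubiwuhahwe].

xaxrieduzeuze, fexoguihugava, hjoovoogee, twubiwuhahwe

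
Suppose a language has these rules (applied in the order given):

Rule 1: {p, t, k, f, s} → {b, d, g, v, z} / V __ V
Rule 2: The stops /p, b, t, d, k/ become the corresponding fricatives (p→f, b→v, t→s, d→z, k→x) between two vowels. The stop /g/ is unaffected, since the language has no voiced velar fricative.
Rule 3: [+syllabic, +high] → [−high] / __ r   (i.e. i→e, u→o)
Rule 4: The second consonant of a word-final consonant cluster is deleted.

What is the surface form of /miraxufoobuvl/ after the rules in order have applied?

Rule 1 (intervocalic voicing): /f/ is a voiceless obstruent between vowels /u/ and /o/, so it voices to [v]. /miraxufoobuvl/ → miraxuvoobuvl.
Rule 2 (intervocalic spirantization): /b/ is a stop between vowels /o/ and /u/, so it spirantizes to the fricative [v]. /miraxuvoobuvl/ → miraxuvoovuvl.
Rule 3 (pre-rhotic lowering): /i/ is a high vowel immediately before /r/, so it lowers to [e]. /miraxuvoovuvl/ → meraxuvoovuvl.
Rule 4 (final cluster simplification): /l/ is the second consonant of a word-final cluster /vl/, so it deletes. /meraxuvoovuvl/ → meraxuvoovuv.

meraxuvoovuv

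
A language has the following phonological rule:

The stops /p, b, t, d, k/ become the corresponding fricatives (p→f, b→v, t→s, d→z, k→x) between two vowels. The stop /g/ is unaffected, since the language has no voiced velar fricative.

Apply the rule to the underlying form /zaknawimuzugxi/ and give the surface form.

No segment of /zaknawimuzugxi/ meets the structural description of the rule, so the form surfaces unchanged.

zaknawimuzugxi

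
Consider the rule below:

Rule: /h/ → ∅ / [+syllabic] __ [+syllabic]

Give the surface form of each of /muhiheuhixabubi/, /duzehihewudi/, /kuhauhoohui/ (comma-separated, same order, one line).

/muhiheuhixabubi/: /h/ occurs between vowels /u/ and /i/, so it deletes. /h/ occurs between vowels /i/ and /e/, so it deletes. /h/ occurs between vowels /u/ and /i/, so it deletes. → [muieuixabubi].
/duzehihewudi/: /h/ occurs between vowels /e/ and /i/, so it deletes. /h/ occurs between vowels /i/ and /e/, so it deletes. → [duzeiewudi].
/kuhauhoohui/: /h/ occurs between vowels /u/ and /a/, so it deletes. /h/ occurs between vowels /u/ and /o/, so it deletes. /h/ occurs between vowels /o/ and /u/, so it deletes. → [kuauooui].

muieuixabubi, duzeiewudi, kuauooui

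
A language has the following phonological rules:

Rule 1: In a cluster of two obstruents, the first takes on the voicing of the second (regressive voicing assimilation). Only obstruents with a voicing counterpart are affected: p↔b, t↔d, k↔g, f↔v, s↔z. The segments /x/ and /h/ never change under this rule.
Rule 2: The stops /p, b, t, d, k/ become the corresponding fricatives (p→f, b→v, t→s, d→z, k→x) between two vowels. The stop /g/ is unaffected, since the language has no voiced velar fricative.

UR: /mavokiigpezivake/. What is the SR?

mavoxiikpezivaxe

Rule 1 (regressive voicing assimilation): /g/ precedes the voiceless obstruent /p/, so it devoices to [k] by assimilation. /mavokiigpezivake/ → mavokiikpezivake.
Rule 2 (intervocalic spirantization): /k/ is a stop between vowels /o/ and /i/, so it spirantizes to the fricative [x]. /k/ is a stop between vowels /a/ and /e/, so it spirantizes to the fricative [x]. /mavokiikpezivake/ → mavoxiikpezivaxe.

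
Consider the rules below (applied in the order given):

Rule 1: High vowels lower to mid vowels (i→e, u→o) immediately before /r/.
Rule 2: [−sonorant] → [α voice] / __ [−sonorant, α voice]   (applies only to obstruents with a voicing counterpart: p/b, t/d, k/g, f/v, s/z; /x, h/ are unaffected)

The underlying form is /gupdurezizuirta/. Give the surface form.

Rule 1 (pre-rhotic lowering): /u/ is a high vowel immediately before /r/, so it lowers to [o]. /i/ is a high vowel immediately before /r/, so it lowers to [e]. /gupdurezizuirta/ → gupdorezizuerta.
Rule 2 (regressive voicing assimilation): /p/ precedes the voiced obstruent /d/, so it voices to [b] by assimilation. /gupdorezizuerta/ → gubdorezizuerta.

gubdorezizuerta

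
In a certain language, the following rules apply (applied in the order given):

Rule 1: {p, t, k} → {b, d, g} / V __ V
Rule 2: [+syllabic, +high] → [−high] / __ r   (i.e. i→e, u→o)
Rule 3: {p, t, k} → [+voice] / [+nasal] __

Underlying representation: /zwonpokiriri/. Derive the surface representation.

zwonbogereri

Rule 1 (intervocalic voicing): /k/ is a voiceless stop between vowels /o/ and /i/, so it voices to [g]. /zwonpokiriri/ → zwonpogiriri.
Rule 2 (pre-rhotic lowering): /i/ is a high vowel immediately before /r/, so it lowers to [e]. /i/ is a high vowel immediately before /r/, so it lowers to [e]. /zwonpogiriri/ → zwonpogereri.
Rule 3 (post-nasal voicing): /p/ is a voiceless stop immediately after the nasal /n/, so it voices to [b]. /zwonpogereri/ → zwonbogereri.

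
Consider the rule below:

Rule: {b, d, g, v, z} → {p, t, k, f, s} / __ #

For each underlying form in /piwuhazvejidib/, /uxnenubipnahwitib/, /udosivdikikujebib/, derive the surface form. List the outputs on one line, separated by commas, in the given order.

/piwuhazvejidib/: /b/ is a voiced obstruent in word-final position, so it devoices to [p]. → [piwuhazvejidip].
/uxnenubipnahwitib/: /b/ is a voiced obstruent in word-final position, so it devoices to [p]. → [uxnenubipnahwitip].
/udosivdikikujebib/: /b/ is a voiced obstruent in word-final position, so it devoices to [p]. → [udosivdikikujebip].

piwuhazvejidip, uxnenubipnahwitip, udosivdikikujebip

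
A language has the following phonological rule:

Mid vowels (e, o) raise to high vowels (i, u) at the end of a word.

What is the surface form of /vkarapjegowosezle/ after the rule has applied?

vkarapjegowosezli

/e/ is a mid vowel in word-final position, so it raises to [i].
Surface form: [vkarapjegowosezli].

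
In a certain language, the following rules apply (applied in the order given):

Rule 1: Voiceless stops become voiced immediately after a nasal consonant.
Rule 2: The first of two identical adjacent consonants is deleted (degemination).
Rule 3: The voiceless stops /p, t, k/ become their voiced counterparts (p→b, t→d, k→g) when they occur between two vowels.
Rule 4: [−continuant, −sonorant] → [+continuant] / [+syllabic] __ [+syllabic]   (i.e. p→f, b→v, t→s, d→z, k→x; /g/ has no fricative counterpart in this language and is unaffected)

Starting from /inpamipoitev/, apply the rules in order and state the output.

inbamivoizev

Rule 1 (post-nasal voicing): /p/ is a voiceless stop immediately after the nasal /n/, so it voices to [b]. /inpamipoitev/ → inbamipoitev.
Rule 2 (degemination): no segment meets the environment; /inbamipoitev/ is unchanged.
Rule 3 (intervocalic voicing): /p/ is a voiceless stop between vowels /i/ and /o/, so it voices to [b]. /t/ is a voiceless stop between vowels /i/ and /e/, so it voices to [d]. /inbamipoitev/ → inbamiboidev.
Rule 4 (intervocalic spirantization): /b/ is a stop between vowels /i/ and /o/, so it spirantizes to the fricative [v]. /d/ is a stop between vowels /i/ and /e/, so it spirantizes to the fricative [z]. /inbamiboidev/ → inbamivoizev.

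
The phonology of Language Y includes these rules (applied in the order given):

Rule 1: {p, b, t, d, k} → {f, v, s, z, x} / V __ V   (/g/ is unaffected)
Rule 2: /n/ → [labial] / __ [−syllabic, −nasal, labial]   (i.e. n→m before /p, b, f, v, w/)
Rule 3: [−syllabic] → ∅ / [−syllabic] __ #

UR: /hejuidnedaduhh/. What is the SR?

Rule 1 (intervocalic spirantization): /d/ is a stop between vowels /e/ and /a/, so it spirantizes to the fricative [z]. /d/ is a stop between vowels /a/ and /u/, so it spirantizes to the fricative [z]. /hejuidnedaduhh/ → hejuidnezazuhh.
Rule 2 (nasal place assimilation): no segment meets the environment; /hejuidnezazuhh/ is unchanged.
Rule 3 (final cluster simplification): /h/ is the second consonant of a word-final cluster /hh/, so it deletes. /hejuidnezazuhh/ → hejuidnezazuh.

hejuidnezazuh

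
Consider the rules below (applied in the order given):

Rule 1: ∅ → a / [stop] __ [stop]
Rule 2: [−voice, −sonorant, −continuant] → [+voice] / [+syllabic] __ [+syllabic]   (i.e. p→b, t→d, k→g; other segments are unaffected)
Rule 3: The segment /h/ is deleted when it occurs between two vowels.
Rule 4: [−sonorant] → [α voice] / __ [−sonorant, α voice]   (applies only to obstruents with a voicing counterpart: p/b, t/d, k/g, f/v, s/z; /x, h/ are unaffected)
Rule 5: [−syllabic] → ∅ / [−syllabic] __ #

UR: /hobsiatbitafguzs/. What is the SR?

hopsiadabidavgus

Rule 1 (stop-cluster a-epenthesis): /t/ and /b/ form a stop–stop cluster, so [a] is inserted between them. /hobsiatbitafguzs/ → hobsiatabitafguzs.
Rule 2 (intervocalic voicing): /t/ is a voiceless stop between vowels /a/ and /a/, so it voices to [d]. /t/ is a voiceless stop between vowels /i/ and /a/, so it voices to [d]. /hobsiatabitafguzs/ → hobsiadabidafguzs.
Rule 3 (intervocalic h-deletion): no segment meets the environment; /hobsiadabidafguzs/ is unchanged.
Rule 4 (regressive voicing assimilation): /b/ precedes the voiceless obstruent /s/, so it devoices to [p] by assimilation. /f/ precedes the voiced obstruent /g/, so it voices to [v] by assimilation. /z/ precedes the voiceless obstruent /s/, so it devoices to [s] by assimilation. /hobsiadabidafguzs/ → hopsiadabidavguss.
Rule 5 (final cluster simplification): /s/ is the second consonant of a word-final cluster /ss/, so it deletes. /hopsiadabidavguss/ → hopsiadabidavgus.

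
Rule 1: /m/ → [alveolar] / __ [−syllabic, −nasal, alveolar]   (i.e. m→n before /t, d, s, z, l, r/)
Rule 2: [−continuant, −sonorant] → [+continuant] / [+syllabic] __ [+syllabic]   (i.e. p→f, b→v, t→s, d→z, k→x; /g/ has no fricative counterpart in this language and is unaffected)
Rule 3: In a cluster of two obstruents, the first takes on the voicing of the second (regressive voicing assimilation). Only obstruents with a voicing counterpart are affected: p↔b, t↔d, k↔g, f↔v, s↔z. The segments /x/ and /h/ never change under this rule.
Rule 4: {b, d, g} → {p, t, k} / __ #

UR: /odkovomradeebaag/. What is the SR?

otkovonrazeevaak

Rule 1 (nasal place assimilation): /m/ precedes the alveolar consonant /r/, so it assimilates in place to [n]. /odkovomradeebaag/ → odkovonradeebaag.
Rule 2 (intervocalic spirantization): /d/ is a stop between vowels /a/ and /e/, so it spirantizes to the fricative [z]. /b/ is a stop between vowels /e/ and /a/, so it spirantizes to the fricative [v]. /odkovonradeebaag/ → odkovonrazeevaag.
Rule 3 (regressive voicing assimilation): /d/ precedes the voiceless obstruent /k/, so it devoices to [t] by assimilation. /odkovonrazeevaag/ → otkovonrazeevaag.
Rule 4 (final devoicing): /g/ is a voiced stop in word-final position, so it devoices to [k]. /otkovonrazeevaag/ → otkovonrazeevaak.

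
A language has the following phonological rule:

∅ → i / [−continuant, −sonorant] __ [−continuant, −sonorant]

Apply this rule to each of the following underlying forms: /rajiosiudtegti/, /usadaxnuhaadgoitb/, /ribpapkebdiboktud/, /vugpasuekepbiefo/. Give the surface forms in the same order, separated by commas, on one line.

rajiosiuditegiti, usadaxnuhaadigoitib, ribipapikebidibokitud, vugipasuekepibiefo

/rajiosiudtegti/: /d/ and /t/ form a stop–stop cluster, so [i] is inserted between them. /g/ and /t/ form a stop–stop cluster, so [i] is inserted between them. → [rajiosiuditegiti].
/usadaxnuhaadgoitb/: /d/ and /g/ form a stop–stop cluster, so [i] is inserted between them. /t/ and /b/ form a stop–stop cluster, so [i] is inserted between them. → [usadaxnuhaadigoitib].
/ribpapkebdiboktud/: /b/ and /p/ form a stop–stop cluster, so [i] is inserted between them. /p/ and /k/ form a stop–stop cluster, so [i] is inserted between them. /b/ and /d/ form a stop–stop cluster, so [i] is inserted between them. /k/ and /t/ form a stop–stop cluster, so [i] is inserted between them. → [ribipapikebidibokitud].
/vugpasuekepbiefo/: /g/ and /p/ form a stop–stop cluster, so [i] is inserted between them. /p/ and /b/ form a stop–stop cluster, so [i] is inserted between them. → [vugipasuekepibiefo].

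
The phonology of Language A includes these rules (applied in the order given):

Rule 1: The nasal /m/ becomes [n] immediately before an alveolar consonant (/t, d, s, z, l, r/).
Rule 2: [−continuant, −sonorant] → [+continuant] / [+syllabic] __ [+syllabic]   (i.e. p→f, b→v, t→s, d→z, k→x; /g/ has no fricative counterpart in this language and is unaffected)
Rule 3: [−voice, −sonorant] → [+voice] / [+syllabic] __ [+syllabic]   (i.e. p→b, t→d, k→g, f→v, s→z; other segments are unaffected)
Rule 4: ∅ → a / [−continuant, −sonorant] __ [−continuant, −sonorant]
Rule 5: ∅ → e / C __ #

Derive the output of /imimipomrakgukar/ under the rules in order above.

Rule 1 (nasal place assimilation): /m/ precedes the alveolar consonant /r/, so it assimilates in place to [n]. /imimipomrakgukar/ → imimiponrakgukar.
Rule 2 (intervocalic spirantization): /p/ is a stop between vowels /i/ and /o/, so it spirantizes to the fricative [f]. /k/ is a stop between vowels /u/ and /a/, so it spirantizes to the fricative [x]. /imimiponrakgukar/ → imimifonrakguxar.
Rule 3 (intervocalic voicing): /f/ is a voiceless obstruent between vowels /i/ and /o/, so it voices to [v]. /imimifonrakguxar/ → imimivonrakguxar.
Rule 4 (stop-cluster a-epenthesis): /k/ and /g/ form a stop–stop cluster, so [a] is inserted between them. /imimivonrakguxar/ → imimivonrakaguxar.
Rule 5 (final e-epenthesis): the form ends in the consonant /r/, so [e] is inserted word-finally. /imimivonrakaguxar/ → imimivonrakaguxare.

imimivonrakaguxare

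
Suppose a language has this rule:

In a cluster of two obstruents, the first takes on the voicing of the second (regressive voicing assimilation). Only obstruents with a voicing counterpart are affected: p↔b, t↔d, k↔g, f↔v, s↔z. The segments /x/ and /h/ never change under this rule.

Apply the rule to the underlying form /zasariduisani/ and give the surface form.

zasariduisani

No segment of /zasariduisani/ meets the structural description of the rule, so the form surfaces unchanged.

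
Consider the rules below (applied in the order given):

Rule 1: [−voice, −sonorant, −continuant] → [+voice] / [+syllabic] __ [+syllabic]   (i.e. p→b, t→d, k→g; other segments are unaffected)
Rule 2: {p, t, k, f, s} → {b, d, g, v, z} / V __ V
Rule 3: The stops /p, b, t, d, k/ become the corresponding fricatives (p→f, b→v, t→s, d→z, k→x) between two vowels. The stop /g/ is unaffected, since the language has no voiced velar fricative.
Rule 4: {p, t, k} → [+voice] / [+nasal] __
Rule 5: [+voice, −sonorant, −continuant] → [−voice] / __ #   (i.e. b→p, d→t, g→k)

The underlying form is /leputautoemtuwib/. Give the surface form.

levuzauzoemduwip

Rule 1 (intervocalic voicing): /p/ is a voiceless stop between vowels /e/ and /u/, so it voices to [b]. /t/ is a voiceless stop between vowels /u/ and /a/, so it voices to [d]. /t/ is a voiceless stop between vowels /u/ and /o/, so it voices to [d]. /leputautoemtuwib/ → lebudaudoemtuwib.
Rule 2 (intervocalic voicing): no segment meets the environment; /lebudaudoemtuwib/ is unchanged.
Rule 3 (intervocalic spirantization): /b/ is a stop between vowels /e/ and /u/, so it spirantizes to the fricative [v]. /d/ is a stop between vowels /u/ and /a/, so it spirantizes to the fricative [z]. /d/ is a stop between vowels /u/ and /o/, so it spirantizes to the fricative [z]. /lebudaudoemtuwib/ → levuzauzoemtuwib.
Rule 4 (post-nasal voicing): /t/ is a voiceless stop immediately after the nasal /m/, so it voices to [d]. /levuzauzoemtuwib/ → levuzauzoemduwib.
Rule 5 (final devoicing): /b/ is a voiced stop in word-final position, so it devoices to [p]. /levuzauzoemduwib/ → levuzauzoemduwip.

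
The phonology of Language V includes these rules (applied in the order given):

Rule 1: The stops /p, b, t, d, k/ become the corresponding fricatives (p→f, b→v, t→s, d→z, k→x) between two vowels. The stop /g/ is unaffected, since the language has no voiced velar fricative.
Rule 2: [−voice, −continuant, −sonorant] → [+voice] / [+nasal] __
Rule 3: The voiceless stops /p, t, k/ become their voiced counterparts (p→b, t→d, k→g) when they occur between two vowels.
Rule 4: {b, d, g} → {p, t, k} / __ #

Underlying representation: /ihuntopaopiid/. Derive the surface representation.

ihundofaofiit

Rule 1 (intervocalic spirantization): /p/ is a stop between vowels /o/ and /a/, so it spirantizes to the fricative [f]. /p/ is a stop between vowels /o/ and /i/, so it spirantizes to the fricative [f]. /ihuntopaopiid/ → ihuntofaofiid.
Rule 2 (post-nasal voicing): /t/ is a voiceless stop immediately after the nasal /n/, so it voices to [d]. /ihuntofaofiid/ → ihundofaofiid.
Rule 3 (intervocalic voicing): no segment meets the environment; /ihundofaofiid/ is unchanged.
Rule 4 (final devoicing): /d/ is a voiced stop in word-final position, so it devoices to [t]. /ihundofaofiid/ → ihundofaofiit.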